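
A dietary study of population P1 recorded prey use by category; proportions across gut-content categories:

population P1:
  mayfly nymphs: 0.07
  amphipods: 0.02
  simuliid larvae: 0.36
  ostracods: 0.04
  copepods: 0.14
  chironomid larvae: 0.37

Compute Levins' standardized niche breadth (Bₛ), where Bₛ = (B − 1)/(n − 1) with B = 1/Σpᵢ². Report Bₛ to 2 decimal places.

0.48

Σpᵢ² = 0.07² + 0.02² + 0.36² + 0.04² + 0.14² + 0.37² = 0.0049 + 0.0004 + 0.1296 + 0.0016 + 0.0196 + 0.1369 = 0.2930
B = 1 / 0.2930 = 3.4130
Bₛ = (B − 1)/(n − 1) = (3.4130 − 1)/(6 − 1) = 2.4130/5 = 0.4826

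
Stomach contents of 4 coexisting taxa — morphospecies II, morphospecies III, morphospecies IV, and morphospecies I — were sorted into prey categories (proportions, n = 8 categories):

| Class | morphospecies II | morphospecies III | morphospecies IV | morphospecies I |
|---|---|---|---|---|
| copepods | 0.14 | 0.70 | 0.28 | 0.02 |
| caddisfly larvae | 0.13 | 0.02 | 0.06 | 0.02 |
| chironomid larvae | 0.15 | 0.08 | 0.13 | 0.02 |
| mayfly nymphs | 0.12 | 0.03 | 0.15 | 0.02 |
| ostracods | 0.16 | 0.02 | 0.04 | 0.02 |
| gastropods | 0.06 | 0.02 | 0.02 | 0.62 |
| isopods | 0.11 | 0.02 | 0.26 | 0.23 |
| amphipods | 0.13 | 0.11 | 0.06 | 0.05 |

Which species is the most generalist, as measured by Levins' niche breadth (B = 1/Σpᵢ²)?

morphospecies II

Σp_IIᵢ² = 0.14² + 0.13² + 0.15² + 0.12² + 0.16² + 0.06² + 0.11² + 0.13² = 0.0196 + 0.0169 + 0.0225 + 0.0144 + 0.0256 + 0.0036 + 0.0121 + 0.0169 = 0.1316
B_II = 1 / 0.1316 = 7.5988
Σp_IIIᵢ² = 0.70² + 0.02² + 0.08² + 0.03² + 0.02² + 0.02² + 0.02² + 0.11² = 0.4900 + 0.0004 + 0.0064 + 0.0009 + 0.0004 + 0.0004 + 0.0004 + 0.0121 = 0.5110
B_III = 1 / 0.5110 = 1.9569
Σp_IVᵢ² = 0.28² + 0.06² + 0.13² + 0.15² + 0.04² + 0.02² + 0.26² + 0.06² = 0.0784 + 0.0036 + 0.0169 + 0.0225 + 0.0016 + 0.0004 + 0.0676 + 0.0036 = 0.1946
B_IV = 1 / 0.1946 = 5.1387
Σp_Iᵢ² = 0.02² + 0.02² + 0.02² + 0.02² + 0.02² + 0.62² + 0.23² + 0.05² = 0.0004 + 0.0004 + 0.0004 + 0.0004 + 0.0004 + 0.3844 + 0.0529 + 0.0025 = 0.4418
B_I = 1 / 0.4418 = 2.2635
Highest B → broadest niche (most generalist): morphospecies II (B = 7.60).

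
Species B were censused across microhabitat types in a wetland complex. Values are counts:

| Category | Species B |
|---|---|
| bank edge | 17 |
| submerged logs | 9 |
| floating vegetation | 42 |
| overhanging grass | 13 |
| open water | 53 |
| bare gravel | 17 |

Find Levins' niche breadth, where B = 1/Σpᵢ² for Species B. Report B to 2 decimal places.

Proportions for Species B (n=151): 17/151=0.1126, 9/151=0.0596, 42/151=0.2781, 13/151=0.0861, 53/151=0.3510, 17/151=0.1126
Σpᵢ² = 0.1126² + 0.0596² + 0.2781² + 0.0861² + 0.3510² + 0.1126² = 0.012679 + 0.003552 + 0.077340 + 0.007413 + 0.123201 + 0.012679 = 0.236864
B = 1 / 0.236864 = 4.2218

4.22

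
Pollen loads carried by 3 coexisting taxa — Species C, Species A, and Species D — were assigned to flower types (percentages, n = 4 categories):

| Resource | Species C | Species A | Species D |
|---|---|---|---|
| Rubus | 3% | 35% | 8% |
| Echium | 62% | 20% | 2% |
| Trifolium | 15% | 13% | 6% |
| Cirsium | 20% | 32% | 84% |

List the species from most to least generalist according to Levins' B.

Species A > Species C > Species D

Convert percentages to proportions (divide by 100).
Σp_Cᵢ² = 0.03² + 0.62² + 0.15² + 0.20² = 0.0009 + 0.3844 + 0.0225 + 0.0400 = 0.4478
B_C = 1 / 0.4478 = 2.2331
Σp_Aᵢ² = 0.35² + 0.20² + 0.13² + 0.32² = 0.1225 + 0.0400 + 0.0169 + 0.1024 = 0.2818
B_A = 1 / 0.2818 = 3.5486
Σp_Dᵢ² = 0.08² + 0.02² + 0.06² + 0.84² = 0.0064 + 0.0004 + 0.0036 + 0.7056 = 0.7160
B_D = 1 / 0.7160 = 1.3966
Ranking by B (broadest → narrowest): Species A (3.55) > Species C (2.23) > Species D (1.40)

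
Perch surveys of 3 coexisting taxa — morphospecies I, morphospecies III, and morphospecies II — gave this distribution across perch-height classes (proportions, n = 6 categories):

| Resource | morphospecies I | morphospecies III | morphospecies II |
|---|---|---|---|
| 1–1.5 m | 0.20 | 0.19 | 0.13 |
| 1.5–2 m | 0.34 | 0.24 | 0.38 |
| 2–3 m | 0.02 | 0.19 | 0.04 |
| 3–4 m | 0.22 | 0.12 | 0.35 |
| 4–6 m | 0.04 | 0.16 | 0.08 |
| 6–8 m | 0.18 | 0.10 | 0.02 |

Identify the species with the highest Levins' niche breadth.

morphospecies III

Σp_Iᵢ² = 0.20² + 0.34² + 0.02² + 0.22² + 0.04² + 0.18² = 0.0400 + 0.1156 + 0.0004 + 0.0484 + 0.0016 + 0.0324 = 0.2384
B_I = 1 / 0.2384 = 4.1946
Σp_IIIᵢ² = 0.19² + 0.24² + 0.19² + 0.12² + 0.16² + 0.10² = 0.0361 + 0.0576 + 0.0361 + 0.0144 + 0.0256 + 0.0100 = 0.1798
B_III = 1 / 0.1798 = 5.5617
Σp_IIᵢ² = 0.13² + 0.38² + 0.04² + 0.35² + 0.08² + 0.02² = 0.0169 + 0.1444 + 0.0016 + 0.1225 + 0.0064 + 0.0004 = 0.2922
B_II = 1 / 0.2922 = 3.4223
Highest B → broadest niche (most generalist): morphospecies III (B = 5.56).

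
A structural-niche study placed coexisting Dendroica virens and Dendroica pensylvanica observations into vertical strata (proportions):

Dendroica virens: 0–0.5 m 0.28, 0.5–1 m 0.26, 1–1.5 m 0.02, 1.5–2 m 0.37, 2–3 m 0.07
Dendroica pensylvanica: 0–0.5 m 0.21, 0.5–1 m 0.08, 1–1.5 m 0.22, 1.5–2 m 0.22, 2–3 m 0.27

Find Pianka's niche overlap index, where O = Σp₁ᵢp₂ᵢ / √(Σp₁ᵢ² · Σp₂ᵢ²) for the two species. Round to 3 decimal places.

0.732

Σ p₁ᵢp₂ᵢ = 0.0588 + 0.0208 + 0.0044 + 0.0814 + 0.0189 = 0.1843
Σp_1ᵢ² = 0.28² + 0.26² + 0.02² + 0.37² + 0.07² = 0.0784 + 0.0676 + 0.0004 + 0.1369 + 0.0049 = 0.2882
Σp_2ᵢ² = 0.21² + 0.08² + 0.22² + 0.22² + 0.27² = 0.0441 + 0.0064 + 0.0484 + 0.0484 + 0.0729 = 0.2202
O = 0.1843 / √(0.2882 × 0.2202) = 0.1843 / 0.251916 = 0.73159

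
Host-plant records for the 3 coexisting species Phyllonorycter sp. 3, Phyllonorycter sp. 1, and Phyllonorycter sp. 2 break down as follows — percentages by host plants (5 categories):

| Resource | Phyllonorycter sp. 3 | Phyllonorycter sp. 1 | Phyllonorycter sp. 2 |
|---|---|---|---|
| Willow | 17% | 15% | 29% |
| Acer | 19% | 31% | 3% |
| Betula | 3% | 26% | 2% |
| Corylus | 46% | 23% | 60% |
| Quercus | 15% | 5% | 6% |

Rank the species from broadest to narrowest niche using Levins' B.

Phyllonorycter sp. 1 > Phyllonorycter sp. 3 > Phyllonorycter sp. 2

Convert percentages to proportions (divide by 100).
Σp_3ᵢ² = 0.17² + 0.19² + 0.03² + 0.46² + 0.15² = 0.0289 + 0.0361 + 0.0009 + 0.2116 + 0.0225 = 0.3000
B_3 = 1 / 0.3000 = 3.3333
Σp_1ᵢ² = 0.15² + 0.31² + 0.26² + 0.23² + 0.05² = 0.0225 + 0.0961 + 0.0676 + 0.0529 + 0.0025 = 0.2416
B_1 = 1 / 0.2416 = 4.1391
Σp_2ᵢ² = 0.29² + 0.03² + 0.02² + 0.60² + 0.06² = 0.0841 + 0.0009 + 0.0004 + 0.3600 + 0.0036 = 0.4490
B_2 = 1 / 0.4490 = 2.2272
Ranking by B (broadest → narrowest): Phyllonorycter sp. 1 (4.14) > Phyllonorycter sp. 3 (3.33) > Phyllonorycter sp. 2 (2.23)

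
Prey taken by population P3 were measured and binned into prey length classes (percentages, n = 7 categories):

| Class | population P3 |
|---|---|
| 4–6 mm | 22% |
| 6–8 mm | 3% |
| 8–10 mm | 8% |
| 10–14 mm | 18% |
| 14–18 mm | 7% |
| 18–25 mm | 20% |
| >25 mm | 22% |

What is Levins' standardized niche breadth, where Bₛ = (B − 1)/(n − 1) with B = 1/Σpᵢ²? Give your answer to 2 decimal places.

Convert percentages to proportions (divide by 100).
Σpᵢ² = 0.22² + 0.03² + 0.08² + 0.18² + 0.07² + 0.20² + 0.22² = 0.0484 + 0.0009 + 0.0064 + 0.0324 + 0.0049 + 0.0400 + 0.0484 = 0.1814
B = 1 / 0.1814 = 5.5127
Bₛ = (B − 1)/(n − 1) = (5.5127 − 1)/(7 − 1) = 4.5127/6 = 0.7521

0.75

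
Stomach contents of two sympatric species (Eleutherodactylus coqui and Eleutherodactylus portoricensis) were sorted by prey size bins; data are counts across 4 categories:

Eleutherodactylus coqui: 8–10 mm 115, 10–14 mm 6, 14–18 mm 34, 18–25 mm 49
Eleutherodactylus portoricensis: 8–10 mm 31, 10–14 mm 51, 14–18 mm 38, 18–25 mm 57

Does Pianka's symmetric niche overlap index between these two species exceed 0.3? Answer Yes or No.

Proportions for Eleutherodactylus coqui (n=204): 115/204=0.5637, 6/204=0.0294, 34/204=0.1667, 49/204=0.2402
Proportions for Eleutherodactylus portoricensis (n=177): 31/177=0.1751, 51/177=0.2881, 38/177=0.2147, 57/177=0.3220
Σ p₁ᵢp₂ᵢ = 0.098704 + 0.008470 + 0.035790 + 0.077344 = 0.220308
Σp_1ᵢ² = 0.5637² + 0.0294² + 0.1667² + 0.2402² = 0.317758 + 0.000864 + 0.027789 + 0.057696 = 0.404107
Σp_2ᵢ² = 0.1751² + 0.2881² + 0.2147² + 0.3220² = 0.030660 + 0.083002 + 0.046096 + 0.103684 = 0.263442
O = 0.220308 / √(0.404107 × 0.263442) = 0.220308 / 0.3262802 = 0.6752
O = 0.6752 > 0.3 → Yes.

Yes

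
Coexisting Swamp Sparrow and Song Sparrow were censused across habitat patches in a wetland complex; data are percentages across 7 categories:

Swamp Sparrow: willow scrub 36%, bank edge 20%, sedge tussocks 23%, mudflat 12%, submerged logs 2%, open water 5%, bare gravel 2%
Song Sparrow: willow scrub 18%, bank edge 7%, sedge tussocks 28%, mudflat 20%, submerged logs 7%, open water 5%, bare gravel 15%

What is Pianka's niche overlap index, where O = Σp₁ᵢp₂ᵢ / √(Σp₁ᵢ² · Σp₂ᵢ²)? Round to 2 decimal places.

0.82

Convert percentages to proportions (divide by 100).
Σ p₁ᵢp₂ᵢ = 0.0648 + 0.0140 + 0.0644 + 0.0240 + 0.0014 + 0.0025 + 0.0030 = 0.1741
Σp_1ᵢ² = 0.36² + 0.20² + 0.23² + 0.12² + 0.02² + 0.05² + 0.02² = 0.1296 + 0.0400 + 0.0529 + 0.0144 + 0.0004 + 0.0025 + 0.0004 = 0.2402
Σp_2ᵢ² = 0.18² + 0.07² + 0.28² + 0.20² + 0.07² + 0.05² + 0.15² = 0.0324 + 0.0049 + 0.0784 + 0.0400 + 0.0049 + 0.0025 + 0.0225 = 0.1856
O = 0.1741 / √(0.2402 × 0.1856) = 0.1741 / 0.21114 = 0.8246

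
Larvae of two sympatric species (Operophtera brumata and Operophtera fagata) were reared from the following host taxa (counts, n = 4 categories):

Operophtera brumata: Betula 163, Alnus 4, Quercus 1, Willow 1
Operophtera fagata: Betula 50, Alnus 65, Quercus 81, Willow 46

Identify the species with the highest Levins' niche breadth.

Operophtera fagata

Proportions for Operophtera brumata (n=169): 163/169=0.9645, 4/169=0.0237, 1/169=0.0059, 1/169=0.0059
Proportions for Operophtera fagata (n=242): 50/242=0.2066, 65/242=0.2686, 81/242=0.3347, 46/242=0.1901
Σp_brumᵢ² = 0.9645² + 0.0237² + 0.0059² + 0.0059² = 0.930260 + 0.000562 + 0.000035 + 0.000035 = 0.930892
B_brum = 1 / 0.930892 = 1.0742
Σp_fagaᵢ² = 0.2066² + 0.2686² + 0.3347² + 0.1901² = 0.042684 + 0.072146 + 0.112024 + 0.036138 = 0.262992
B_faga = 1 / 0.262992 = 3.8024
Highest B → broadest niche (most generalist): Operophtera fagata (B = 3.80).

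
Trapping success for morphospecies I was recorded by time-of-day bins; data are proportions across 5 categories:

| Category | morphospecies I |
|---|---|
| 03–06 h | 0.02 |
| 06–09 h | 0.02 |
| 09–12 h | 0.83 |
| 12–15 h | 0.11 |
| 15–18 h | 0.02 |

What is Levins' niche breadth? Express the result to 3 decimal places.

1.424

Σpᵢ² = 0.02² + 0.02² + 0.83² + 0.11² + 0.02² = 0.0004 + 0.0004 + 0.6889 + 0.0121 + 0.0004 = 0.7022
B = 1 / 0.7022 = 1.42410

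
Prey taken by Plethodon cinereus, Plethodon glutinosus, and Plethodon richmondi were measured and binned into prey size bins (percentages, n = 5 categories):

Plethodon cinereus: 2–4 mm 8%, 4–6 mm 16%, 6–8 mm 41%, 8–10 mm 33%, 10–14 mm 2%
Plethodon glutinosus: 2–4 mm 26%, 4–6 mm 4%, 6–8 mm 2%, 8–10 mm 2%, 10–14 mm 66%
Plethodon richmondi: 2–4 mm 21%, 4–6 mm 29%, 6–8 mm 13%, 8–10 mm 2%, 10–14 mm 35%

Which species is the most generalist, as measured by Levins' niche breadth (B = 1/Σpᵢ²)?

Plethodon richmondi

Convert percentages to proportions (divide by 100).
Σp_cineᵢ² = 0.08² + 0.16² + 0.41² + 0.33² + 0.02² = 0.0064 + 0.0256 + 0.1681 + 0.1089 + 0.0004 = 0.3094
B_cine = 1 / 0.3094 = 3.2321
Σp_glutᵢ² = 0.26² + 0.04² + 0.02² + 0.02² + 0.66² = 0.0676 + 0.0016 + 0.0004 + 0.0004 + 0.4356 = 0.5056
B_glut = 1 / 0.5056 = 1.9778
Σp_richᵢ² = 0.21² + 0.29² + 0.13² + 0.02² + 0.35² = 0.0441 + 0.0841 + 0.0169 + 0.0004 + 0.1225 = 0.2680
B_rich = 1 / 0.2680 = 3.7313
Highest B → broadest niche (most generalist): Plethodon richmondi (B = 3.73).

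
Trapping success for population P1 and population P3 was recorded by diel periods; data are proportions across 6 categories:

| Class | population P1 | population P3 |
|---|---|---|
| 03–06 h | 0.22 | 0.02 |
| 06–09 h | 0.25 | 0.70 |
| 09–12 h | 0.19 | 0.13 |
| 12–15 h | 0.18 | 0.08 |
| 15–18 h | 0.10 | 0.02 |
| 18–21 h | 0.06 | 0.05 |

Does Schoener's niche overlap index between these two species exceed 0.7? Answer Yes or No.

No

Σ|p₁ᵢ − p₂ᵢ| = 0.20 + 0.45 + 0.06 + 0.10 + 0.08 + 0.01 = 0.90
D = 1 − ½ × 0.90 = 1 − 0.450 = 0.5500
D = 0.5500 < 0.7 → No.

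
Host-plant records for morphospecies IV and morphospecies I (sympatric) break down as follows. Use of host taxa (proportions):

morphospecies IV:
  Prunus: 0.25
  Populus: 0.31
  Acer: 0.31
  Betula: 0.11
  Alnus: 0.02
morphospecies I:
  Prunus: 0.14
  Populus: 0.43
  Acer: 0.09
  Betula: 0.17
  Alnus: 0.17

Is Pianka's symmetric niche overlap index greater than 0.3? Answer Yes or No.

Σ p₁ᵢp₂ᵢ = 0.0350 + 0.1333 + 0.0279 + 0.0187 + 0.0034 = 0.2183
Σp_1ᵢ² = 0.25² + 0.31² + 0.31² + 0.11² + 0.02² = 0.0625 + 0.0961 + 0.0961 + 0.0121 + 0.0004 = 0.2672
Σp_2ᵢ² = 0.14² + 0.43² + 0.09² + 0.17² + 0.17² = 0.0196 + 0.1849 + 0.0081 + 0.0289 + 0.0289 = 0.2704
O = 0.2183 / √(0.2672 × 0.2704) = 0.2183 / 0.26880 = 0.8121
O = 0.8121 > 0.3 → Yes.

Yes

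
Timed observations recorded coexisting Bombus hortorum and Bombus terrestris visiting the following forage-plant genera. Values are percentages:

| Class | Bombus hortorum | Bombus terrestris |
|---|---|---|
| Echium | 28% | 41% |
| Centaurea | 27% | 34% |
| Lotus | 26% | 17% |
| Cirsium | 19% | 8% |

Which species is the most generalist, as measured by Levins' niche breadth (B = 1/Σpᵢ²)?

Convert percentages to proportions (divide by 100).
Σp_hortᵢ² = 0.28² + 0.27² + 0.26² + 0.19² = 0.0784 + 0.0729 + 0.0676 + 0.0361 = 0.2550
B_hort = 1 / 0.2550 = 3.9216
Σp_terrᵢ² = 0.41² + 0.34² + 0.17² + 0.08² = 0.1681 + 0.1156 + 0.0289 + 0.0064 = 0.3190
B_terr = 1 / 0.3190 = 3.1348
Highest B → broadest niche (most generalist): Bombus hortorum (B = 3.92).

Bombus hortorum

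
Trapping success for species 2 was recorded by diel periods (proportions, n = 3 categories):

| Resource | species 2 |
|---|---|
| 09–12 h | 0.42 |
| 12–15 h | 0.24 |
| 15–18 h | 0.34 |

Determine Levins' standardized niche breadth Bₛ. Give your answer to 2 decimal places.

Σpᵢ² = 0.42² + 0.24² + 0.34² = 0.1764 + 0.0576 + 0.1156 = 0.3496
B = 1 / 0.3496 = 2.8604
Bₛ = (B − 1)/(n − 1) = (2.8604 − 1)/(3 − 1) = 1.8604/2 = 0.9302

0.93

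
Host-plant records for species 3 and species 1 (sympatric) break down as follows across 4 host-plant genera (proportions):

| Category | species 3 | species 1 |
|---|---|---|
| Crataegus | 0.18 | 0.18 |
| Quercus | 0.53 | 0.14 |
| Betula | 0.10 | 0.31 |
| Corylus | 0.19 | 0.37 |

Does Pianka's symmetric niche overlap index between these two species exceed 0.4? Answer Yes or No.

Yes

Σ p₁ᵢp₂ᵢ = 0.0324 + 0.0742 + 0.0310 + 0.0703 = 0.2079
Σp_1ᵢ² = 0.18² + 0.53² + 0.10² + 0.19² = 0.0324 + 0.2809 + 0.0100 + 0.0361 = 0.3594
Σp_2ᵢ² = 0.18² + 0.14² + 0.31² + 0.37² = 0.0324 + 0.0196 + 0.0961 + 0.1369 = 0.2850
O = 0.2079 / √(0.3594 × 0.2850) = 0.2079 / 0.32005 = 0.6496
O = 0.6496 > 0.4 → Yes.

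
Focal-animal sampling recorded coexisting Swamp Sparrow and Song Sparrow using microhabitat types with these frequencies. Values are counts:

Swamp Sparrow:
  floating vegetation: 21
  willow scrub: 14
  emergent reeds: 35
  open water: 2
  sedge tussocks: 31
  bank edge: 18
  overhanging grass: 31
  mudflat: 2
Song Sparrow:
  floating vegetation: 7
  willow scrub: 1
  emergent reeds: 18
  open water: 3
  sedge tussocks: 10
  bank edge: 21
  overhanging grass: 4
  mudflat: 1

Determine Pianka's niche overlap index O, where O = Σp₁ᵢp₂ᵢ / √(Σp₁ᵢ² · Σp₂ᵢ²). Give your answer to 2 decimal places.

Proportions for Swamp Sparrow (n=154): 21/154=0.1364, 14/154=0.0909, 35/154=0.2273, 2/154=0.0130, 31/154=0.2013, 18/154=0.1169, 31/154=0.2013, 2/154=0.0130
Proportions for Song Sparrow (n=65): 7/65=0.1077, 1/65=0.0154, 18/65=0.2769, 3/65=0.0462, 10/65=0.1538, 21/65=0.3231, 4/65=0.0615, 1/65=0.0154
Σ p₁ᵢp₂ᵢ = 0.014690 + 0.001400 + 0.062939 + 0.000601 + 0.030960 + 0.037770 + 0.012380 + 0.000200 = 0.160940
Σp_1ᵢ² = 0.1364² + 0.0909² + 0.2273² + 0.0130² + 0.2013² + 0.1169² + 0.2013² + 0.0130² = 0.018605 + 0.008263 + 0.051665 + 0.000169 + 0.040522 + 0.013666 + 0.040522 + 0.000169 = 0.173581
Σp_2ᵢ² = 0.1077² + 0.0154² + 0.2769² + 0.0462² + 0.1538² + 0.3231² + 0.0615² + 0.0154² = 0.011599 + 0.000237 + 0.076674 + 0.002134 + 0.023654 + 0.104394 + 0.003782 + 0.000237 = 0.222711
O = 0.160940 / √(0.173581 × 0.222711) = 0.160940 / 0.1966174 = 0.8185

0.82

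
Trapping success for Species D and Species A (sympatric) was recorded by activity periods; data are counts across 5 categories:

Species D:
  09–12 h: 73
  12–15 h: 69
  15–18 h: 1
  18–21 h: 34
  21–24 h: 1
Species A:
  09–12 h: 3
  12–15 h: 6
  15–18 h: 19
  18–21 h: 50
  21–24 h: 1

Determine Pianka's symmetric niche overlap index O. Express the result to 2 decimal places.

0.41

Proportions for Species D (n=178): 73/178=0.4101, 69/178=0.3876, 1/178=0.0056, 34/178=0.1910, 1/178=0.0056
Proportions for Species A (n=79): 3/79=0.0380, 6/79=0.0759, 19/79=0.2405, 50/79=0.6329, 1/79=0.0127
Σ p₁ᵢp₂ᵢ = 0.015584 + 0.029419 + 0.001347 + 0.120884 + 0.000071 = 0.167305
Σp_1ᵢ² = 0.4101² + 0.3876² + 0.0056² + 0.1910² + 0.0056² = 0.168182 + 0.150234 + 0.000031 + 0.036481 + 0.000031 = 0.354959
Σp_2ᵢ² = 0.0380² + 0.0759² + 0.2405² + 0.6329² + 0.0127² = 0.001444 + 0.005761 + 0.057840 + 0.400562 + 0.000161 = 0.465768
O = 0.167305 / √(0.354959 × 0.465768) = 0.167305 / 0.4066061 = 0.4115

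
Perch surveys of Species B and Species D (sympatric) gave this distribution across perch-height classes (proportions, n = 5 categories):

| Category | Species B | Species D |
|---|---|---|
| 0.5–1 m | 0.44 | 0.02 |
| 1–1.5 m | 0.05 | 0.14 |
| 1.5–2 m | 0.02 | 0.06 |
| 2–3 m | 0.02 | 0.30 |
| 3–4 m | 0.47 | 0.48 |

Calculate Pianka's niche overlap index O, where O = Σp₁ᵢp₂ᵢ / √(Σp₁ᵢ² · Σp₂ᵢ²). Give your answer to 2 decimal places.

0.66

Σ p₁ᵢp₂ᵢ = 0.0088 + 0.0070 + 0.0012 + 0.0060 + 0.2256 = 0.2486
Σp_1ᵢ² = 0.44² + 0.05² + 0.02² + 0.02² + 0.47² = 0.1936 + 0.0025 + 0.0004 + 0.0004 + 0.2209 = 0.4178
Σp_2ᵢ² = 0.02² + 0.14² + 0.06² + 0.30² + 0.48² = 0.0004 + 0.0196 + 0.0036 + 0.0900 + 0.2304 = 0.3440
O = 0.2486 / √(0.4178 × 0.3440) = 0.2486 / 0.37911 = 0.6557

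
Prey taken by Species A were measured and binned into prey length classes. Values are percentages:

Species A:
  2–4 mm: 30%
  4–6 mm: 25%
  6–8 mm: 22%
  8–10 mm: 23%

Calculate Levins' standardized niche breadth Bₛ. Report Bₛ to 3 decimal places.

0.980

Convert percentages to proportions (divide by 100).
Σpᵢ² = 0.30² + 0.25² + 0.22² + 0.23² = 0.0900 + 0.0625 + 0.0484 + 0.0529 = 0.2538
B = 1 / 0.2538 = 3.94011
Bₛ = (B − 1)/(n − 1) = (3.94011 − 1)/(4 − 1) = 2.94011/3 = 0.98004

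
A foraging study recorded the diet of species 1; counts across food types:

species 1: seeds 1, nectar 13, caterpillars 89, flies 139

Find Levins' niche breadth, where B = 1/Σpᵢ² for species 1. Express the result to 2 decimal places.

Proportions for species 1 (n=242): 1/242=0.0041, 13/242=0.0537, 89/242=0.3678, 139/242=0.5744
Σpᵢ² = 0.0041² + 0.0537² + 0.3678² + 0.5744² = 0.000017 + 0.002884 + 0.135277 + 0.329935 = 0.468113
B = 1 / 0.468113 = 2.1362

2.14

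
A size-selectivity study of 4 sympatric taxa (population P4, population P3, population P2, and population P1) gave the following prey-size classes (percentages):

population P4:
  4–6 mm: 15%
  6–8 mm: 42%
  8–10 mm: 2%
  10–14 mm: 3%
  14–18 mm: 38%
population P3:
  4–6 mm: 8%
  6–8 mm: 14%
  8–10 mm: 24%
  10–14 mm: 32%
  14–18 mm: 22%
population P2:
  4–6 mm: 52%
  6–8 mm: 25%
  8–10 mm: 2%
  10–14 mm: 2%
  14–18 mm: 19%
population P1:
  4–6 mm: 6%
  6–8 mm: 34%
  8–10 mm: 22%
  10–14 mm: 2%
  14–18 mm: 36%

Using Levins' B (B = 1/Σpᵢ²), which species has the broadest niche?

Convert percentages to proportions (divide by 100).
Σp_P4ᵢ² = 0.15² + 0.42² + 0.02² + 0.03² + 0.38² = 0.0225 + 0.1764 + 0.0004 + 0.0009 + 0.1444 = 0.3446
B_P4 = 1 / 0.3446 = 2.9019
Σp_P3ᵢ² = 0.08² + 0.14² + 0.24² + 0.32² + 0.22² = 0.0064 + 0.0196 + 0.0576 + 0.1024 + 0.0484 = 0.2344
B_P3 = 1 / 0.2344 = 4.2662
Σp_P2ᵢ² = 0.52² + 0.25² + 0.02² + 0.02² + 0.19² = 0.2704 + 0.0625 + 0.0004 + 0.0004 + 0.0361 = 0.3698
B_P2 = 1 / 0.3698 = 2.7042
Σp_P1ᵢ² = 0.06² + 0.34² + 0.22² + 0.02² + 0.36² = 0.0036 + 0.1156 + 0.0484 + 0.0004 + 0.1296 = 0.2976
B_P1 = 1 / 0.2976 = 3.3602
Highest B → broadest niche (most generalist): population P3 (B = 4.27).

population P3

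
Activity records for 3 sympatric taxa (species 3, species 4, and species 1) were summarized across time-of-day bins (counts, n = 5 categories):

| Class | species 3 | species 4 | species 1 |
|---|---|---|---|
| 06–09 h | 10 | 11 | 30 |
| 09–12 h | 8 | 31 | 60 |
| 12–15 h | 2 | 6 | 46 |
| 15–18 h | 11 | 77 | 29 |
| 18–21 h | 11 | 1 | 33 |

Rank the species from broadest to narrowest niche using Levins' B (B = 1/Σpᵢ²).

species 1 > species 3 > species 4

Proportions for species 3 (n=42): 10/42=0.2381, 8/42=0.1905, 2/42=0.0476, 11/42=0.2619, 11/42=0.2619
Proportions for species 4 (n=126): 11/126=0.0873, 31/126=0.2460, 6/126=0.0476, 77/126=0.6111, 1/126=0.0079
Proportions for species 1 (n=198): 30/198=0.1515, 60/198=0.3030, 46/198=0.2323, 29/198=0.1465, 33/198=0.1667
Σp_3ᵢ² = 0.2381² + 0.1905² + 0.0476² + 0.2619² + 0.2619² = 0.056692 + 0.036290 + 0.002266 + 0.068592 + 0.068592 = 0.232432
B_3 = 1 / 0.232432 = 4.3023
Σp_4ᵢ² = 0.0873² + 0.2460² + 0.0476² + 0.6111² + 0.0079² = 0.007621 + 0.060516 + 0.002266 + 0.373443 + 0.000062 = 0.443908
B_4 = 1 / 0.443908 = 2.2527
Σp_1ᵢ² = 0.1515² + 0.3030² + 0.2323² + 0.1465² + 0.1667² = 0.022952 + 0.091809 + 0.053963 + 0.021462 + 0.027789 = 0.217975
B_1 = 1 / 0.217975 = 4.5877
Ranking by B (broadest → narrowest): species 1 (4.59) > species 3 (4.30) > species 4 (2.25)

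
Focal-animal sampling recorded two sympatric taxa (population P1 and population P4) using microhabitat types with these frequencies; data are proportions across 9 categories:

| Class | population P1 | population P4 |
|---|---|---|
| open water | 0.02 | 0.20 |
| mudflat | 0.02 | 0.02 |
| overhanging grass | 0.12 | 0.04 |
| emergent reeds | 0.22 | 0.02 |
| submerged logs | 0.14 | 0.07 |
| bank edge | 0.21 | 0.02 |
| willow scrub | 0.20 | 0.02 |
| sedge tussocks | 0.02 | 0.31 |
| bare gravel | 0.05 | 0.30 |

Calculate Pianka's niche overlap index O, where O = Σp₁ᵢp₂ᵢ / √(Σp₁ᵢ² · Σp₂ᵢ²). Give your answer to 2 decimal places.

0.26

Σ p₁ᵢp₂ᵢ = 0.0040 + 0.0004 + 0.0048 + 0.0044 + 0.0098 + 0.0042 + 0.0040 + 0.0062 + 0.0150 = 0.0528
Σp_1ᵢ² = 0.02² + 0.02² + 0.12² + 0.22² + 0.14² + 0.21² + 0.20² + 0.02² + 0.05² = 0.0004 + 0.0004 + 0.0144 + 0.0484 + 0.0196 + 0.0441 + 0.0400 + 0.0004 + 0.0025 = 0.1702
Σp_2ᵢ² = 0.20² + 0.02² + 0.04² + 0.02² + 0.07² + 0.02² + 0.02² + 0.31² + 0.30² = 0.0400 + 0.0004 + 0.0016 + 0.0004 + 0.0049 + 0.0004 + 0.0004 + 0.0961 + 0.0900 = 0.2342
O = 0.0528 / √(0.1702 × 0.2342) = 0.0528 / 0.19965 = 0.2645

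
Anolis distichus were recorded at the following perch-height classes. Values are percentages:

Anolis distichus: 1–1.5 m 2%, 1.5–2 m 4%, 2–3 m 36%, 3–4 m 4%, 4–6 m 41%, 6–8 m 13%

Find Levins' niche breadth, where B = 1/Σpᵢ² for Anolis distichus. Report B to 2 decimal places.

Convert percentages to proportions (divide by 100).
Σpᵢ² = 0.02² + 0.04² + 0.36² + 0.04² + 0.41² + 0.13² = 0.0004 + 0.0016 + 0.1296 + 0.0016 + 0.1681 + 0.0169 = 0.3182
B = 1 / 0.3182 = 3.1427

3.14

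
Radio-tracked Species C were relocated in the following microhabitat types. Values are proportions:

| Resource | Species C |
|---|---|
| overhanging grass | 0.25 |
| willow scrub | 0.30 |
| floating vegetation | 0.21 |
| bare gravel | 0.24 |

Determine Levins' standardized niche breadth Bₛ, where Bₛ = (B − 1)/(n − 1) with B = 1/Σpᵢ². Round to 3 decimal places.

0.978

Σpᵢ² = 0.25² + 0.30² + 0.21² + 0.24² = 0.0625 + 0.0900 + 0.0441 + 0.0576 = 0.2542
B = 1 / 0.2542 = 3.93391
Bₛ = (B − 1)/(n − 1) = (3.93391 − 1)/(4 − 1) = 2.93391/3 = 0.97797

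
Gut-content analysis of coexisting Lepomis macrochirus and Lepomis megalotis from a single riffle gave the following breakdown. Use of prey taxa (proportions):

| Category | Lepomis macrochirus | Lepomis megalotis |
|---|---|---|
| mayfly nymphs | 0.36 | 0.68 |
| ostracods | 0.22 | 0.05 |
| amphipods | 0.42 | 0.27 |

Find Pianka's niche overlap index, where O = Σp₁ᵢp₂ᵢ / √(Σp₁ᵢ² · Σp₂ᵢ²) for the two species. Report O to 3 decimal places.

0.846

Σ p₁ᵢp₂ᵢ = 0.2448 + 0.0110 + 0.1134 = 0.3692
Σp_1ᵢ² = 0.36² + 0.22² + 0.42² = 0.1296 + 0.0484 + 0.1764 = 0.3544
Σp_2ᵢ² = 0.68² + 0.05² + 0.27² = 0.4624 + 0.0025 + 0.0729 = 0.5378
O = 0.3692 / √(0.3544 × 0.5378) = 0.3692 / 0.436573 = 0.84568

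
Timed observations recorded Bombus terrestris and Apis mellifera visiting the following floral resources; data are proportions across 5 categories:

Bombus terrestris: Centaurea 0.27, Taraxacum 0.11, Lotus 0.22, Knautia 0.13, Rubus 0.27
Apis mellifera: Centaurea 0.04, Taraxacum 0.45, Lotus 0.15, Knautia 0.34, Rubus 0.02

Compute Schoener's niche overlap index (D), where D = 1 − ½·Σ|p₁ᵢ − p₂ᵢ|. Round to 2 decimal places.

Σ|p₁ᵢ − p₂ᵢ| = 0.23 + 0.34 + 0.07 + 0.21 + 0.25 = 1.10
D = 1 − ½ × 1.10 = 1 − 0.550 = 0.4500

0.45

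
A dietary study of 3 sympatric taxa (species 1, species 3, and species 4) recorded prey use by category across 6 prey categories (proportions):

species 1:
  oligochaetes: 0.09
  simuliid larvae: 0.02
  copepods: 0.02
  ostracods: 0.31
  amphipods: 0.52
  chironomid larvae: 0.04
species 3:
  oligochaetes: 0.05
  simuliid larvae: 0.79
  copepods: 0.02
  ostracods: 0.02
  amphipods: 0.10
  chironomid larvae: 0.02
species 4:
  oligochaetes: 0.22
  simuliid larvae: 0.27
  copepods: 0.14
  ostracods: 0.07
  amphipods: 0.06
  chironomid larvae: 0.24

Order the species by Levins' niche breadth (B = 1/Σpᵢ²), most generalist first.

Σp_1ᵢ² = 0.09² + 0.02² + 0.02² + 0.31² + 0.52² + 0.04² = 0.0081 + 0.0004 + 0.0004 + 0.0961 + 0.2704 + 0.0016 = 0.3770
B_1 = 1 / 0.3770 = 2.6525
Σp_3ᵢ² = 0.05² + 0.79² + 0.02² + 0.02² + 0.10² + 0.02² = 0.0025 + 0.6241 + 0.0004 + 0.0004 + 0.0100 + 0.0004 = 0.6378
B_3 = 1 / 0.6378 = 1.5679
Σp_4ᵢ² = 0.22² + 0.27² + 0.14² + 0.07² + 0.06² + 0.24² = 0.0484 + 0.0729 + 0.0196 + 0.0049 + 0.0036 + 0.0576 = 0.2070
B_4 = 1 / 0.2070 = 4.8309
Ranking by B (broadest → narrowest): species 4 (4.83) > species 1 (2.65) > species 3 (1.57)

species 4 > species 1 > species 3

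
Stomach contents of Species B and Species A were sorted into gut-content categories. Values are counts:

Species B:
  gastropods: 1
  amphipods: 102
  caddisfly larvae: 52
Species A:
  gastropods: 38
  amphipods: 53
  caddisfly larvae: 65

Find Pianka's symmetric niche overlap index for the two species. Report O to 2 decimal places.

Proportions for Species B (n=155): 1/155=0.0065, 102/155=0.6581, 52/155=0.3355
Proportions for Species A (n=156): 38/156=0.2436, 53/156=0.3397, 65/156=0.4167
Σ p₁ᵢp₂ᵢ = 0.001583 + 0.223557 + 0.139803 = 0.364943
Σp_1ᵢ² = 0.0065² + 0.6581² + 0.3355² = 0.000042 + 0.433096 + 0.112560 = 0.545698
Σp_2ᵢ² = 0.2436² + 0.3397² + 0.4167² = 0.059341 + 0.115396 + 0.173639 = 0.348376
O = 0.364943 / √(0.545698 × 0.348376) = 0.364943 / 0.4360139 = 0.8370

0.84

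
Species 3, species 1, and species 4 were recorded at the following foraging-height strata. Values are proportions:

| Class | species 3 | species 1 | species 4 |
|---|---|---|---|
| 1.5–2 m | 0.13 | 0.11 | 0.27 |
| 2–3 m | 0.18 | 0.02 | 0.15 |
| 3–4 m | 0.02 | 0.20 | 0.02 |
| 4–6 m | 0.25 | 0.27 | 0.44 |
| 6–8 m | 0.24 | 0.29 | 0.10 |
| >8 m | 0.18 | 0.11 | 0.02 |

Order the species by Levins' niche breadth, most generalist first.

species 3 > species 1 > species 4

Σp_3ᵢ² = 0.13² + 0.18² + 0.02² + 0.25² + 0.24² + 0.18² = 0.0169 + 0.0324 + 0.0004 + 0.0625 + 0.0576 + 0.0324 = 0.2022
B_3 = 1 / 0.2022 = 4.9456
Σp_1ᵢ² = 0.11² + 0.02² + 0.20² + 0.27² + 0.29² + 0.11² = 0.0121 + 0.0004 + 0.0400 + 0.0729 + 0.0841 + 0.0121 = 0.2216
B_1 = 1 / 0.2216 = 4.5126
Σp_4ᵢ² = 0.27² + 0.15² + 0.02² + 0.44² + 0.10² + 0.02² = 0.0729 + 0.0225 + 0.0004 + 0.1936 + 0.0100 + 0.0004 = 0.2998
B_4 = 1 / 0.2998 = 3.3356
Ranking by B (broadest → narrowest): species 3 (4.95) > species 1 (4.51) > species 4 (3.34)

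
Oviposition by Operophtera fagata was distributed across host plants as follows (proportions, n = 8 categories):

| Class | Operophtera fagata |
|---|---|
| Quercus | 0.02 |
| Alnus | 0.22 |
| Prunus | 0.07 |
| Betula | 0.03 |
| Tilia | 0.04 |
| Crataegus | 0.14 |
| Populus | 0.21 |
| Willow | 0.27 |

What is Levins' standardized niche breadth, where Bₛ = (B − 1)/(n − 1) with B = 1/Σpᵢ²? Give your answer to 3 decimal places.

Σpᵢ² = 0.02² + 0.22² + 0.07² + 0.03² + 0.04² + 0.14² + 0.21² + 0.27² = 0.0004 + 0.0484 + 0.0049 + 0.0009 + 0.0016 + 0.0196 + 0.0441 + 0.0729 = 0.1928
B = 1 / 0.1928 = 5.18672
Bₛ = (B − 1)/(n − 1) = (5.18672 − 1)/(8 − 1) = 4.18672/7 = 0.59810

0.598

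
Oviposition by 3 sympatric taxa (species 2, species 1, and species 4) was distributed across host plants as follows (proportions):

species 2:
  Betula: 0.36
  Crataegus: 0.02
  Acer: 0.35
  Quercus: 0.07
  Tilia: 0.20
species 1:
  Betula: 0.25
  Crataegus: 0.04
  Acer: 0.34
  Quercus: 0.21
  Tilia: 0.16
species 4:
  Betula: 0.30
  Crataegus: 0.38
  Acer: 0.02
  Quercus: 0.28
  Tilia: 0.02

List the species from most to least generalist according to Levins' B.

species 1 > species 2 > species 4

Σp_2ᵢ² = 0.36² + 0.02² + 0.35² + 0.07² + 0.20² = 0.1296 + 0.0004 + 0.1225 + 0.0049 + 0.0400 = 0.2974
B_2 = 1 / 0.2974 = 3.3625
Σp_1ᵢ² = 0.25² + 0.04² + 0.34² + 0.21² + 0.16² = 0.0625 + 0.0016 + 0.1156 + 0.0441 + 0.0256 = 0.2494
B_1 = 1 / 0.2494 = 4.0096
Σp_4ᵢ² = 0.30² + 0.38² + 0.02² + 0.28² + 0.02² = 0.0900 + 0.1444 + 0.0004 + 0.0784 + 0.0004 = 0.3136
B_4 = 1 / 0.3136 = 3.1888
Ranking by B (broadest → narrowest): species 1 (4.01) > species 2 (3.36) > species 4 (3.19)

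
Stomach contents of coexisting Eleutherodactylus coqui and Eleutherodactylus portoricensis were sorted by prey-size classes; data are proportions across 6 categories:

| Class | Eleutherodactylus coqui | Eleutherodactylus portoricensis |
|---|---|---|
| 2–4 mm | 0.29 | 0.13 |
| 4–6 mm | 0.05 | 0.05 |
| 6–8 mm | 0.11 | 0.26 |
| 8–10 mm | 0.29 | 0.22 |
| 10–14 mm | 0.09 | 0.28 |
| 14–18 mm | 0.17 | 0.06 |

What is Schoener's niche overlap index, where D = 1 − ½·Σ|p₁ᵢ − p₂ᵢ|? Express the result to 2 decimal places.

0.66

Σ|p₁ᵢ − p₂ᵢ| = 0.16 + 0.00 + 0.15 + 0.07 + 0.19 + 0.11 = 0.68
D = 1 − ½ × 0.68 = 1 − 0.340 = 0.6600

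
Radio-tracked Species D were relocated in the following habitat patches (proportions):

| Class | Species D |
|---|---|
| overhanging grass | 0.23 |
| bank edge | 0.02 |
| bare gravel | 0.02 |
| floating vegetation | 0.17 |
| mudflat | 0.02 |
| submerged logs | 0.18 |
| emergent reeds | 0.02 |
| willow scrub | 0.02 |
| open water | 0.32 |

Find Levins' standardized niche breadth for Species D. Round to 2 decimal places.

Σpᵢ² = 0.23² + 0.02² + 0.02² + 0.17² + 0.02² + 0.18² + 0.02² + 0.02² + 0.32² = 0.0529 + 0.0004 + 0.0004 + 0.0289 + 0.0004 + 0.0324 + 0.0004 + 0.0004 + 0.1024 = 0.2186
B = 1 / 0.2186 = 4.5746
Bₛ = (B − 1)/(n − 1) = (4.5746 − 1)/(9 − 1) = 3.5746/8 = 0.4468

0.45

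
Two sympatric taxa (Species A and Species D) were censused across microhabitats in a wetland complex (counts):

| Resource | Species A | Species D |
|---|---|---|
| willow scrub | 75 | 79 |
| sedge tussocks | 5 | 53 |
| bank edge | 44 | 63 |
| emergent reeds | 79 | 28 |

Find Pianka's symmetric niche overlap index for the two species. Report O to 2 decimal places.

0.81

Proportions for Species A (n=203): 75/203=0.3695, 5/203=0.0246, 44/203=0.2167, 79/203=0.3892
Proportions for Species D (n=223): 79/223=0.3543, 53/223=0.2377, 63/223=0.2825, 28/223=0.1256
Σ p₁ᵢp₂ᵢ = 0.130914 + 0.005847 + 0.061218 + 0.048884 = 0.246863
Σp_1ᵢ² = 0.3695² + 0.0246² + 0.2167² + 0.3892² = 0.136530 + 0.000605 + 0.046959 + 0.151477 = 0.335571
Σp_2ᵢ² = 0.3543² + 0.2377² + 0.2825² + 0.1256² = 0.125528 + 0.056501 + 0.079806 + 0.015775 = 0.277610
O = 0.246863 / √(0.335571 × 0.277610) = 0.246863 / 0.3052177 = 0.8088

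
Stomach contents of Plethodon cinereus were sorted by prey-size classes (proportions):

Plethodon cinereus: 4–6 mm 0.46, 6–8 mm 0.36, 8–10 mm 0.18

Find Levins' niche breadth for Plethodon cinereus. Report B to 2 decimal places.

2.68

Σpᵢ² = 0.46² + 0.36² + 0.18² = 0.2116 + 0.1296 + 0.0324 = 0.3736
B = 1 / 0.3736 = 2.6767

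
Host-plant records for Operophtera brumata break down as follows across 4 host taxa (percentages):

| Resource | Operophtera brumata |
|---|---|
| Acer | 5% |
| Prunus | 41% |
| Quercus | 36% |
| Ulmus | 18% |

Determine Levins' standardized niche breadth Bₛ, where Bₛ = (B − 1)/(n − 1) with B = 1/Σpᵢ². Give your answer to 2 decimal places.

Convert percentages to proportions (divide by 100).
Σpᵢ² = 0.05² + 0.41² + 0.36² + 0.18² = 0.0025 + 0.1681 + 0.1296 + 0.0324 = 0.3326
B = 1 / 0.3326 = 3.0066
Bₛ = (B − 1)/(n − 1) = (3.0066 − 1)/(4 − 1) = 2.0066/3 = 0.6689

0.67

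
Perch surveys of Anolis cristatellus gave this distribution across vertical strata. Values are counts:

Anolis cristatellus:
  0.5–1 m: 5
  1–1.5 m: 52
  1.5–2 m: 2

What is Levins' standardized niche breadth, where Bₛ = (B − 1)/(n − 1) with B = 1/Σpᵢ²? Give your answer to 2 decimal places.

Proportions for Anolis cristatellus (n=59): 5/59=0.0847, 52/59=0.8814, 2/59=0.0339
Σpᵢ² = 0.0847² + 0.8814² + 0.0339² = 0.007174 + 0.776866 + 0.001149 = 0.785189
B = 1 / 0.785189 = 1.2736
Bₛ = (B − 1)/(n − 1) = (1.2736 − 1)/(3 − 1) = 0.2736/2 = 0.1368

0.14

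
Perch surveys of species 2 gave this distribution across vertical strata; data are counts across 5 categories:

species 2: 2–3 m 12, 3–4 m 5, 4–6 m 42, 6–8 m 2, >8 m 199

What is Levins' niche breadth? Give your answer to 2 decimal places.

Proportions for species 2 (n=260): 12/260=0.0462, 5/260=0.0192, 42/260=0.1615, 2/260=0.0077, 199/260=0.7654
Σpᵢ² = 0.0462² + 0.0192² + 0.1615² + 0.0077² + 0.7654² = 0.002134 + 0.000369 + 0.026082 + 0.000059 + 0.585837 = 0.614481
B = 1 / 0.614481 = 1.6274

1.63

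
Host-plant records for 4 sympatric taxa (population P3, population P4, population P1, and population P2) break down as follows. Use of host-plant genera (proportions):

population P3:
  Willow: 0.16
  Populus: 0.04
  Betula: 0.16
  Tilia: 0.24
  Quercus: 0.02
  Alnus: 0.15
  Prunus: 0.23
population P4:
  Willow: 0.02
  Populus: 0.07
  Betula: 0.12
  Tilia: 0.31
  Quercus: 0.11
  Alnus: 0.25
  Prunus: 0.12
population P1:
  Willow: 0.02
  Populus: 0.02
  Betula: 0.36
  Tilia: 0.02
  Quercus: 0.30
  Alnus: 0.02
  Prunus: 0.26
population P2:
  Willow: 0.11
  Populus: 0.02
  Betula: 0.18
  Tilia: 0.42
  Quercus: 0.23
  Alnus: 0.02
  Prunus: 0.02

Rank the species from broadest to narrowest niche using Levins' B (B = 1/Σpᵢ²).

Σp_P3ᵢ² = 0.16² + 0.04² + 0.16² + 0.24² + 0.02² + 0.15² + 0.23² = 0.0256 + 0.0016 + 0.0256 + 0.0576 + 0.0004 + 0.0225 + 0.0529 = 0.1862
B_P3 = 1 / 0.1862 = 5.3706
Σp_P4ᵢ² = 0.02² + 0.07² + 0.12² + 0.31² + 0.11² + 0.25² + 0.12² = 0.0004 + 0.0049 + 0.0144 + 0.0961 + 0.0121 + 0.0625 + 0.0144 = 0.2048
B_P4 = 1 / 0.2048 = 4.8828
Σp_P1ᵢ² = 0.02² + 0.02² + 0.36² + 0.02² + 0.30² + 0.02² + 0.26² = 0.0004 + 0.0004 + 0.1296 + 0.0004 + 0.0900 + 0.0004 + 0.0676 = 0.2888
B_P1 = 1 / 0.2888 = 3.4626
Σp_P2ᵢ² = 0.11² + 0.02² + 0.18² + 0.42² + 0.23² + 0.02² + 0.02² = 0.0121 + 0.0004 + 0.0324 + 0.1764 + 0.0529 + 0.0004 + 0.0004 = 0.2750
B_P2 = 1 / 0.2750 = 3.6364
Ranking by B (broadest → narrowest): population P3 (5.37) > population P4 (4.88) > population P2 (3.64) > population P1 (3.46)

population P3 > population P4 > population P2 > population P1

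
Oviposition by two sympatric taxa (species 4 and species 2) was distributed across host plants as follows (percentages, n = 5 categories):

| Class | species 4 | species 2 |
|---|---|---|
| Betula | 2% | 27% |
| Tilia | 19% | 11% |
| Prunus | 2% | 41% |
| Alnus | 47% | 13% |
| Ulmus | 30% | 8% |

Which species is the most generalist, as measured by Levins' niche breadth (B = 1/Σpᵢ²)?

species 2

Convert percentages to proportions (divide by 100).
Σp_4ᵢ² = 0.02² + 0.19² + 0.02² + 0.47² + 0.30² = 0.0004 + 0.0361 + 0.0004 + 0.2209 + 0.0900 = 0.3478
B_4 = 1 / 0.3478 = 2.8752
Σp_2ᵢ² = 0.27² + 0.11² + 0.41² + 0.13² + 0.08² = 0.0729 + 0.0121 + 0.1681 + 0.0169 + 0.0064 = 0.2764
B_2 = 1 / 0.2764 = 3.6179
Highest B → broadest niche (most generalist): species 2 (B = 3.62).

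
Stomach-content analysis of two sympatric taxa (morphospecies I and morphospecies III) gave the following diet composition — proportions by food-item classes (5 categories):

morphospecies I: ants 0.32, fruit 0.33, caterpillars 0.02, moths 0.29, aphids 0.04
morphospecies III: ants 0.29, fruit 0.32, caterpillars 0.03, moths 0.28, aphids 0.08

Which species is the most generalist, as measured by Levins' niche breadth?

morphospecies III

Σp_Iᵢ² = 0.32² + 0.33² + 0.02² + 0.29² + 0.04² = 0.1024 + 0.1089 + 0.0004 + 0.0841 + 0.0016 = 0.2974
B_I = 1 / 0.2974 = 3.3625
Σp_IIIᵢ² = 0.29² + 0.32² + 0.03² + 0.28² + 0.08² = 0.0841 + 0.1024 + 0.0009 + 0.0784 + 0.0064 = 0.2722
B_III = 1 / 0.2722 = 3.6738
Highest B → broadest niche (most generalist): morphospecies III (B = 3.67).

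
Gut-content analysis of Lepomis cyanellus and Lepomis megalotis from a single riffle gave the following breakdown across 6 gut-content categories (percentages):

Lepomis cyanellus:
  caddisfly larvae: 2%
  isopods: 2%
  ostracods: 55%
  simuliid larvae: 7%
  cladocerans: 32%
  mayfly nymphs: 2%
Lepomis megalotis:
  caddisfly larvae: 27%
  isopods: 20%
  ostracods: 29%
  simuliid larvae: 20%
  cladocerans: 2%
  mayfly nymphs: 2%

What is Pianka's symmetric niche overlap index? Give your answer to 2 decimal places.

Convert percentages to proportions (divide by 100).
Σ p₁ᵢp₂ᵢ = 0.0054 + 0.0040 + 0.1595 + 0.0140 + 0.0064 + 0.0004 = 0.1897
Σp_1ᵢ² = 0.02² + 0.02² + 0.55² + 0.07² + 0.32² + 0.02² = 0.0004 + 0.0004 + 0.3025 + 0.0049 + 0.1024 + 0.0004 = 0.4110
Σp_2ᵢ² = 0.27² + 0.20² + 0.29² + 0.20² + 0.02² + 0.02² = 0.0729 + 0.0400 + 0.0841 + 0.0400 + 0.0004 + 0.0004 = 0.2378
O = 0.1897 / √(0.4110 × 0.2378) = 0.1897 / 0.31263 = 0.6068

0.61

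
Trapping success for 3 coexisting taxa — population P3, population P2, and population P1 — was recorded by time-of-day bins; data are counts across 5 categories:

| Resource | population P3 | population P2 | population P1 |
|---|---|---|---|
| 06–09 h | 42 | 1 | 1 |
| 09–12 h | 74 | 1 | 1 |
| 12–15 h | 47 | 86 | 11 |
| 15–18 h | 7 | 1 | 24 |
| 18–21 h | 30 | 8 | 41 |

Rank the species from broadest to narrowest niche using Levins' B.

Proportions for population P3 (n=200): 42/200=0.2100, 74/200=0.3700, 47/200=0.2350, 7/200=0.0350, 30/200=0.1500
Proportions for population P2 (n=97): 1/97=0.0103, 1/97=0.0103, 86/97=0.8866, 1/97=0.0103, 8/97=0.0825
Proportions for population P1 (n=78): 1/78=0.0128, 1/78=0.0128, 11/78=0.1410, 24/78=0.3077, 41/78=0.5256
Σp_P3ᵢ² = 0.2100² + 0.3700² + 0.2350² + 0.0350² + 0.1500² = 0.044100 + 0.136900 + 0.055225 + 0.001225 + 0.022500 = 0.259950
B_P3 = 1 / 0.259950 = 3.8469
Σp_P2ᵢ² = 0.0103² + 0.0103² + 0.8866² + 0.0103² + 0.0825² = 0.000106 + 0.000106 + 0.786060 + 0.000106 + 0.006806 = 0.793184
B_P2 = 1 / 0.793184 = 1.2607
Σp_P1ᵢ² = 0.0128² + 0.0128² + 0.1410² + 0.3077² + 0.5256² = 0.000164 + 0.000164 + 0.019881 + 0.094679 + 0.276255 = 0.391143
B_P1 = 1 / 0.391143 = 2.5566
Ranking by B (broadest → narrowest): population P3 (3.85) > population P1 (2.56) > population P2 (1.26)

population P3 > population P1 > population P2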